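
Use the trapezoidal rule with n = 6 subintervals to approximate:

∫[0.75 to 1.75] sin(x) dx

f(x) = sin(x)
a = 0.75, b = 1.75, n = 6
h = (b - a)/n = 0.166667

Trapezoidal rule: (h/2)[f(x₀) + 2f(x₁) + 2f(x₂) + ... + f(xₙ)]

x_0 = 0.7500, f(x_0) = 0.681639, coefficient = 1
x_1 = 0.9167, f(x_1) = 0.793578, coefficient = 2
x_2 = 1.0833, f(x_2) = 0.883524, coefficient = 2
x_3 = 1.2500, f(x_3) = 0.948985, coefficient = 2
x_4 = 1.4167, f(x_4) = 0.988146, coefficient = 2
x_5 = 1.5833, f(x_5) = 0.999921, coefficient = 2
x_6 = 1.7500, f(x_6) = 0.983986, coefficient = 1

I ≈ (0.166667/2) × 10.893931 = 0.907828
Exact value: 0.909935
Error: 0.002107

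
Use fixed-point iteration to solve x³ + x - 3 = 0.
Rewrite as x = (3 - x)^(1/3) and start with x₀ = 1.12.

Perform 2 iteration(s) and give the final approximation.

Equation: x³ + x - 3 = 0
Fixed-point form: x = (3 - x)^(1/3)
x₀ = 1.12

x_1 = g(1.120000) = 1.234201
x_2 = g(1.234201) = 1.208687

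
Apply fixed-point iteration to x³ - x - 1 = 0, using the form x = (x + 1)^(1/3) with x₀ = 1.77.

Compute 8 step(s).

Equation: x³ - x - 1 = 0
Fixed-point form: x = (x + 1)^(1/3)
x₀ = 1.77

x_1 = g(1.770000) = 1.404408
x_2 = g(1.404408) = 1.339685
x_3 = g(1.339685) = 1.327555
x_4 = g(1.327555) = 1.325257
x_5 = g(1.325257) = 1.324820
x_6 = g(1.324820) = 1.324737
x_7 = g(1.324737) = 1.324722
x_8 = g(1.324722) = 1.324719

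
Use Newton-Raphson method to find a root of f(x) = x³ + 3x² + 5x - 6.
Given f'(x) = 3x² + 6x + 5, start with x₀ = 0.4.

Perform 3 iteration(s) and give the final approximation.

f(x) = x³ + 3x² + 5x - 6
f'(x) = 3x² + 6x + 5
x₀ = 0.4

Newton-Raphson formula: x_{n+1} = x_n - f(x_n)/f'(x_n)

Iteration 1:
  f(0.400000) = -3.456000
  f'(0.400000) = 7.880000
  x_1 = 0.400000 - (-3.456000)/7.880000 = 0.838579
Iteration 2:
  f(0.838579) = 0.892236
  f'(0.838579) = 12.141115
  x_2 = 0.838579 - 0.892236/12.141115 = 0.765090
Iteration 3:
  f(0.765090) = 0.029391
  f'(0.765090) = 11.346626
  x_3 = 0.765090 - 0.029391/11.346626 = 0.762500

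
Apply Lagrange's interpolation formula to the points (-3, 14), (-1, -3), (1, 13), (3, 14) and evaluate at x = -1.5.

Lagrange interpolation formula:
P(x) = Σ yᵢ × Lᵢ(x)
where Lᵢ(x) = Π_{j≠i} (x - xⱼ)/(xᵢ - xⱼ)

L_0(-1.5) = (-1.5 - (-1))/(-3 - (-1)) × (-1.5 - 1)/(-3 - 1) × (-1.5 - 3)/(-3 - 3) = 0.117188
L_1(-1.5) = (-1.5 - (-3))/(-1 - (-3)) × (-1.5 - 1)/(-1 - 1) × (-1.5 - 3)/(-1 - 3) = 1.054688
L_2(-1.5) = (-1.5 - (-3))/(1 - (-3)) × (-1.5 - (-1))/(1 - (-1)) × (-1.5 - 3)/(1 - 3) = -0.210938
L_3(-1.5) = (-1.5 - (-3))/(3 - (-3)) × (-1.5 - (-1))/(3 - (-1)) × (-1.5 - 1)/(3 - 1) = 0.039062

P(-1.5) = 14×L_0(-1.5) + (-3)×L_1(-1.5) + 13×L_2(-1.5) + 14×L_3(-1.5)
P(-1.5) = -3.718750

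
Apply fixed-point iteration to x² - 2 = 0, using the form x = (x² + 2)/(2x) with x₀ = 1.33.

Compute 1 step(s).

Equation: x² - 2 = 0
Fixed-point form: x = (x² + 2)/(2x)
x₀ = 1.33

x_1 = g(1.330000) = 1.416880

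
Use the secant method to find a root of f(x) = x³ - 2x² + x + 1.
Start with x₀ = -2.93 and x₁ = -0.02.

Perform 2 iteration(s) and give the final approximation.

f(x) = x³ - 2x² + x + 1
x₀ = -2.93, x₁ = -0.02

Secant formula: x_{n+1} = x_n - f(x_n)(x_n - x_{n-1})/(f(x_n) - f(x_{n-1}))

Iteration 1:
  f(-2.930000) = -44.253557
  f(-0.020000) = 0.979192
  x_2 = -0.020000 - 0.979192×(-0.020000 - (-2.930000))/(0.979192 - (-44.253557))
       = -0.082995
Iteration 2:
  f(-0.020000) = 0.979192
  f(-0.082995) = 0.902657
  x_3 = -0.082995 - 0.902657×(-0.082995 - (-0.020000))/(0.902657 - 0.979192)
       = -0.825960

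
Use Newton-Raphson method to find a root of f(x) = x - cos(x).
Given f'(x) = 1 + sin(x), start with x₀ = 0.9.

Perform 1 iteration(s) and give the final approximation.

f(x) = x - cos(x)
f'(x) = 1 + sin(x)
x₀ = 0.9

Newton-Raphson formula: x_{n+1} = x_n - f(x_n)/f'(x_n)

Iteration 1:
  f(0.900000) = 0.278390
  f'(0.900000) = 1.783327
  x_1 = 0.900000 - 0.278390/1.783327 = 0.743893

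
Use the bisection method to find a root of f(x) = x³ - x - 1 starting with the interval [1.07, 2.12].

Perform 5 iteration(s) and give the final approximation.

f(x) = x³ - x - 1
Initial interval: [1.07, 2.12]

Iteration 1:
  c_1 = (1.070000 + 2.120000)/2 = 1.595000
  f(c_1) = f(1.595000) = 1.462720
  f(a) × f(c) < 0, new interval: [1.070000, 1.595000]
Iteration 2:
  c_2 = (1.070000 + 1.595000)/2 = 1.332500
  f(c_2) = f(1.332500) = 0.033429
  f(a) × f(c) < 0, new interval: [1.070000, 1.332500]
Iteration 3:
  c_3 = (1.070000 + 1.332500)/2 = 1.201250
  f(c_3) = f(1.201250) = -0.467844
  f(a) × f(c) ≥ 0, new interval: [1.201250, 1.332500]
Iteration 4:
  c_4 = (1.201250 + 1.332500)/2 = 1.266875
  f(c_4) = f(1.266875) = -0.233576
  f(a) × f(c) ≥ 0, new interval: [1.266875, 1.332500]
Iteration 5:
  c_5 = (1.266875 + 1.332500)/2 = 1.299688
  f(c_5) = f(1.299688) = -0.104271
  f(a) × f(c) ≥ 0, new interval: [1.299688, 1.332500]

After 5 iteration(s), the approximation is c_5 = 1.299688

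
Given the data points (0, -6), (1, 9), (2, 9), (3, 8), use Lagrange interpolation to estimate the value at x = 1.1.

Lagrange interpolation formula:
P(x) = Σ yᵢ × Lᵢ(x)
where Lᵢ(x) = Π_{j≠i} (x - xⱼ)/(xᵢ - xⱼ)

L_0(1.1) = (1.1 - 1)/(0 - 1) × (1.1 - 2)/(0 - 2) × (1.1 - 3)/(0 - 3) = -0.028500
L_1(1.1) = (1.1 - 0)/(1 - 0) × (1.1 - 2)/(1 - 2) × (1.1 - 3)/(1 - 3) = 0.940500
L_2(1.1) = (1.1 - 0)/(2 - 0) × (1.1 - 1)/(2 - 1) × (1.1 - 3)/(2 - 3) = 0.104500
L_3(1.1) = (1.1 - 0)/(3 - 0) × (1.1 - 1)/(3 - 1) × (1.1 - 2)/(3 - 2) = -0.016500

P(1.1) = (-6)×L_0(1.1) + 9×L_1(1.1) + 9×L_2(1.1) + 8×L_3(1.1)
P(1.1) = 9.444000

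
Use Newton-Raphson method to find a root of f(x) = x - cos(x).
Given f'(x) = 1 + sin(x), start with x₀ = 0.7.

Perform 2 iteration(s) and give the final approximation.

f(x) = x - cos(x)
f'(x) = 1 + sin(x)
x₀ = 0.7

Newton-Raphson formula: x_{n+1} = x_n - f(x_n)/f'(x_n)

Iteration 1:
  f(0.700000) = -0.064842
  f'(0.700000) = 1.644218
  x_1 = 0.700000 - (-0.064842)/1.644218 = 0.739436
Iteration 2:
  f(0.739436) = 0.000588
  f'(0.739436) = 1.673872
  x_2 = 0.739436 - 0.000588/1.673872 = 0.739085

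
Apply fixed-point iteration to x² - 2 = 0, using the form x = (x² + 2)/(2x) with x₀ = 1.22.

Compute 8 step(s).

Equation: x² - 2 = 0
Fixed-point form: x = (x² + 2)/(2x)
x₀ = 1.22

x_1 = g(1.220000) = 1.429672
x_2 = g(1.429672) = 1.414297
x_3 = g(1.414297) = 1.414214
x_4 = g(1.414214) = 1.414214
x_5 = g(1.414214) = 1.414214
x_6 = g(1.414214) = 1.414214
x_7 = g(1.414214) = 1.414214
x_8 = g(1.414214) = 1.414214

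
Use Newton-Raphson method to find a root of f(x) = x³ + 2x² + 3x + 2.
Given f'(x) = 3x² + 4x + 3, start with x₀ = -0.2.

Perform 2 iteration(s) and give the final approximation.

f(x) = x³ + 2x² + 3x + 2
f'(x) = 3x² + 4x + 3
x₀ = -0.2

Newton-Raphson formula: x_{n+1} = x_n - f(x_n)/f'(x_n)

Iteration 1:
  f(-0.200000) = 1.472000
  f'(-0.200000) = 2.320000
  x_1 = -0.200000 - 1.472000/2.320000 = -0.834483
Iteration 2:
  f(-0.834483) = 0.308173
  f'(-0.834483) = 1.751153
  x_2 = -0.834483 - 0.308173/1.751153 = -1.010466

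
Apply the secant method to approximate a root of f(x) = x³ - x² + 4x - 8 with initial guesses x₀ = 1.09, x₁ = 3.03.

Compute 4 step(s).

f(x) = x³ - x² + 4x - 8
x₀ = 1.09, x₁ = 3.03

Secant formula: x_{n+1} = x_n - f(x_n)(x_n - x_{n-1})/(f(x_n) - f(x_{n-1}))

Iteration 1:
  f(1.090000) = -3.533071
  f(3.030000) = 22.757227
  x_2 = 3.030000 - 22.757227×(3.030000 - 1.090000)/(22.757227 - (-3.533071))
       = 1.350711
Iteration 2:
  f(3.030000) = 22.757227
  f(1.350711) = -1.957315
  x_3 = 1.350711 - (-1.957315)×(1.350711 - 3.030000)/(-1.957315 - 22.757227)
       = 1.483705
Iteration 3:
  f(1.350711) = -1.957315
  f(1.483705) = -1.000361
  x_4 = 1.483705 - (-1.000361)×(1.483705 - 1.350711)/(-1.000361 - (-1.957315))
       = 1.622732
Iteration 4:
  f(1.483705) = -1.000361
  f(1.622732) = 0.130744
  x_5 = 1.622732 - 0.130744×(1.622732 - 1.483705)/(0.130744 - (-1.000361))
       = 1.606662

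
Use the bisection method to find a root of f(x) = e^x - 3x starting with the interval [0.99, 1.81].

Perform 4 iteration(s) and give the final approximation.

f(x) = e^x - 3x
Initial interval: [0.99, 1.81]

Iteration 1:
  c_1 = (0.990000 + 1.810000)/2 = 1.400000
  f(c_1) = f(1.400000) = -0.144800
  f(a) × f(c) ≥ 0, new interval: [1.400000, 1.810000]
Iteration 2:
  c_2 = (1.400000 + 1.810000)/2 = 1.605000
  f(c_2) = f(1.605000) = 0.162860
  f(a) × f(c) < 0, new interval: [1.400000, 1.605000]
Iteration 3:
  c_3 = (1.400000 + 1.605000)/2 = 1.502500
  f(c_3) = f(1.502500) = -0.014593
  f(a) × f(c) ≥ 0, new interval: [1.502500, 1.605000]
Iteration 4:
  c_4 = (1.502500 + 1.605000)/2 = 1.553750
  f(c_4) = f(1.553750) = 0.067921
  f(a) × f(c) < 0, new interval: [1.502500, 1.553750]

After 4 iteration(s), the approximation is c_4 = 1.553750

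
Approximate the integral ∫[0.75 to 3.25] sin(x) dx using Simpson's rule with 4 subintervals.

f(x) = sin(x)
a = 0.75, b = 3.25, n = 4
h = (b - a)/n = 0.625000

Simpson's rule: (h/3)[f(x₀) + 4f(x₁) + 2f(x₂) + ... + f(xₙ)]

x_0 = 0.7500, f(x_0) = 0.681639, coefficient = 1
x_1 = 1.3750, f(x_1) = 0.980893, coefficient = 4
x_2 = 2.0000, f(x_2) = 0.909297, coefficient = 2
x_3 = 2.6250, f(x_3) = 0.493920, coefficient = 4
x_4 = 3.2500, f(x_4) = -0.108195, coefficient = 1

I ≈ (0.625000/3) × 8.291292 = 1.727352
Exact value: 1.725819
Error: 0.001534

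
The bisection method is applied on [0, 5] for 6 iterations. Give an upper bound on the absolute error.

Bisection error bound: |error| ≤ (b-a)/2^n
|error| ≤ (5 - 0)/2^6 = 5/2^6
|error| ≤ 0.0781250000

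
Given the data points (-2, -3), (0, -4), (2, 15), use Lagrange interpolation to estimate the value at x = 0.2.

Lagrange interpolation formula:
P(x) = Σ yᵢ × Lᵢ(x)
where Lᵢ(x) = Π_{j≠i} (x - xⱼ)/(xᵢ - xⱼ)

L_0(0.2) = (0.2 - 0)/(-2 - 0) × (0.2 - 2)/(-2 - 2) = -0.045000
L_1(0.2) = (0.2 - (-2))/(0 - (-2)) × (0.2 - 2)/(0 - 2) = 0.990000
L_2(0.2) = (0.2 - (-2))/(2 - (-2)) × (0.2 - 0)/(2 - 0) = 0.055000

P(0.2) = (-3)×L_0(0.2) + (-4)×L_1(0.2) + 15×L_2(0.2)
P(0.2) = -3.000000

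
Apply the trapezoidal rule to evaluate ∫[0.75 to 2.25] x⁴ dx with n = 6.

f(x) = x⁴
a = 0.75, b = 2.25, n = 6
h = (b - a)/n = 0.250000

Trapezoidal rule: (h/2)[f(x₀) + 2f(x₁) + 2f(x₂) + ... + f(xₙ)]

x_0 = 0.7500, f(x_0) = 0.316406, coefficient = 1
x_1 = 1.0000, f(x_1) = 1.000000, coefficient = 2
x_2 = 1.2500, f(x_2) = 2.441406, coefficient = 2
x_3 = 1.5000, f(x_3) = 5.062500, coefficient = 2
x_4 = 1.7500, f(x_4) = 9.378906, coefficient = 2
x_5 = 2.0000, f(x_5) = 16.000000, coefficient = 2
x_6 = 2.2500, f(x_6) = 25.628906, coefficient = 1

I ≈ (0.250000/2) × 93.710938 = 11.713867
Exact value: 11.485547
Error: 0.228320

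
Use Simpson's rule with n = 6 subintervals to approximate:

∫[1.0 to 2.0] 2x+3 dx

f(x) = 2x+3
a = 1.0, b = 2.0, n = 6
h = (b - a)/n = 0.166667

Simpson's rule: (h/3)[f(x₀) + 4f(x₁) + 2f(x₂) + ... + f(xₙ)]

x_0 = 1.0000, f(x_0) = 5.000000, coefficient = 1
x_1 = 1.1667, f(x_1) = 5.333333, coefficient = 4
x_2 = 1.3333, f(x_2) = 5.666667, coefficient = 2
x_3 = 1.5000, f(x_3) = 6.000000, coefficient = 4
x_4 = 1.6667, f(x_4) = 6.333333, coefficient = 2
x_5 = 1.8333, f(x_5) = 6.666667, coefficient = 4
x_6 = 2.0000, f(x_6) = 7.000000, coefficient = 1

I ≈ (0.166667/3) × 108.000000 = 6.000000
Exact value: 6.000000
Error: 0.000000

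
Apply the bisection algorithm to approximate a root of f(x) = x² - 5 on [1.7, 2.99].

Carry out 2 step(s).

f(x) = x² - 5
Initial interval: [1.7, 2.99]

Iteration 1:
  c_1 = (1.700000 + 2.990000)/2 = 2.345000
  f(c_1) = f(2.345000) = 0.499025
  f(a) × f(c) < 0, new interval: [1.700000, 2.345000]
Iteration 2:
  c_2 = (1.700000 + 2.345000)/2 = 2.022500
  f(c_2) = f(2.022500) = -0.909494
  f(a) × f(c) ≥ 0, new interval: [2.022500, 2.345000]

After 2 iteration(s), the approximation is c_2 = 2.022500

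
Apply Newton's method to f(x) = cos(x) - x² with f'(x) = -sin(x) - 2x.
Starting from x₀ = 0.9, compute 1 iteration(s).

f(x) = cos(x) - x²
f'(x) = -sin(x) - 2x
x₀ = 0.9

Newton-Raphson formula: x_{n+1} = x_n - f(x_n)/f'(x_n)

Iteration 1:
  f(0.900000) = -0.188390
  f'(0.900000) = -2.583327
  x_1 = 0.900000 - (-0.188390)/(-2.583327) = 0.827075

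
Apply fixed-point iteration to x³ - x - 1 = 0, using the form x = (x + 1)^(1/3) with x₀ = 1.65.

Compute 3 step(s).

Equation: x³ - x - 1 = 0
Fixed-point form: x = (x + 1)^(1/3)
x₀ = 1.65

x_1 = g(1.650000) = 1.383828
x_2 = g(1.383828) = 1.335852
x_3 = g(1.335852) = 1.326829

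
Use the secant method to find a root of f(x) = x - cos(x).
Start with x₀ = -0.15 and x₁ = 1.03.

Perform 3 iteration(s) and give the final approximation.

f(x) = x - cos(x)
x₀ = -0.15, x₁ = 1.03

Secant formula: x_{n+1} = x_n - f(x_n)(x_n - x_{n-1})/(f(x_n) - f(x_{n-1}))

Iteration 1:
  f(-0.150000) = -1.138771
  f(1.030000) = 0.515181
  x_2 = 1.030000 - 0.515181×(1.030000 - (-0.150000))/(0.515181 - (-1.138771))
       = 0.662448
Iteration 2:
  f(1.030000) = 0.515181
  f(0.662448) = -0.126041
  x_3 = 0.662448 - (-0.126041)×(0.662448 - 1.030000)/(-0.126041 - 0.515181)
       = 0.734695
Iteration 3:
  f(0.662448) = -0.126041
  f(0.734695) = -0.007340
  x_4 = 0.734695 - (-0.007340)×(0.734695 - 0.662448)/(-0.007340 - (-0.126041))
       = 0.739163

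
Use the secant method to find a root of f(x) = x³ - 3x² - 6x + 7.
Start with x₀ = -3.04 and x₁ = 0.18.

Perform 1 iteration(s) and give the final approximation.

f(x) = x³ - 3x² - 6x + 7
x₀ = -3.04, x₁ = 0.18

Secant formula: x_{n+1} = x_n - f(x_n)(x_n - x_{n-1})/(f(x_n) - f(x_{n-1}))

Iteration 1:
  f(-3.040000) = -30.579264
  f(0.180000) = 5.828632
  x_2 = 0.180000 - 5.828632×(0.180000 - (-3.040000))/(5.828632 - (-30.579264))
       = -0.335498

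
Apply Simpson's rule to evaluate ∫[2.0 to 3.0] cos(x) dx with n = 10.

f(x) = cos(x)
a = 2.0, b = 3.0, n = 10
h = (b - a)/n = 0.100000

Simpson's rule: (h/3)[f(x₀) + 4f(x₁) + 2f(x₂) + ... + f(xₙ)]

x_0 = 2.0000, f(x_0) = -0.416147, coefficient = 1
x_1 = 2.1000, f(x_1) = -0.504846, coefficient = 4
x_2 = 2.2000, f(x_2) = -0.588501, coefficient = 2
x_3 = 2.3000, f(x_3) = -0.666276, coefficient = 4
x_4 = 2.4000, f(x_4) = -0.737394, coefficient = 2
x_5 = 2.5000, f(x_5) = -0.801144, coefficient = 4
x_6 = 2.6000, f(x_6) = -0.856889, coefficient = 2
x_7 = 2.7000, f(x_7) = -0.904072, coefficient = 4
x_8 = 2.8000, f(x_8) = -0.942222, coefficient = 2
x_9 = 2.9000, f(x_9) = -0.970958, coefficient = 4
x_10 = 3.0000, f(x_10) = -0.989992, coefficient = 1

I ≈ (0.100000/3) × -23.045335 = -0.768178
Exact value: -0.768177
Error: 0.000000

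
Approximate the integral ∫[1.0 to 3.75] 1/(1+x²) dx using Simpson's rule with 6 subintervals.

f(x) = 1/(1+x²)
a = 1.0, b = 3.75, n = 6
h = (b - a)/n = 0.458333

Simpson's rule: (h/3)[f(x₀) + 4f(x₁) + 2f(x₂) + ... + f(xₙ)]

x_0 = 1.0000, f(x_0) = 0.500000, coefficient = 1
x_1 = 1.4583, f(x_1) = 0.319822, coefficient = 4
x_2 = 1.9167, f(x_2) = 0.213967, coefficient = 2
x_3 = 2.3750, f(x_3) = 0.150588, coefficient = 4
x_4 = 2.8333, f(x_4) = 0.110769, coefficient = 2
x_5 = 3.2917, f(x_5) = 0.084495, coefficient = 4
x_6 = 3.7500, f(x_6) = 0.066390, coefficient = 1

I ≈ (0.458333/3) × 3.435484 = 0.524866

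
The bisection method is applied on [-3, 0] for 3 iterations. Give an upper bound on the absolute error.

Bisection error bound: |error| ≤ (b-a)/2^n
|error| ≤ (0 - (-3))/2^3 = 3/2^3
|error| ≤ 0.3750000000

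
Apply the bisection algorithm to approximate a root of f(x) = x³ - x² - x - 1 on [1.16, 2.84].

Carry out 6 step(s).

f(x) = x³ - x² - x - 1
Initial interval: [1.16, 2.84]

Iteration 1:
  c_1 = (1.160000 + 2.840000)/2 = 2.000000
  f(c_1) = f(2.000000) = 1.000000
  f(a) × f(c) < 0, new interval: [1.160000, 2.000000]
Iteration 2:
  c_2 = (1.160000 + 2.000000)/2 = 1.580000
  f(c_2) = f(1.580000) = -1.132088
  f(a) × f(c) ≥ 0, new interval: [1.580000, 2.000000]
Iteration 3:
  c_3 = (1.580000 + 2.000000)/2 = 1.790000
  f(c_3) = f(1.790000) = -0.258761
  f(a) × f(c) ≥ 0, new interval: [1.790000, 2.000000]
Iteration 4:
  c_4 = (1.790000 + 2.000000)/2 = 1.895000
  f(c_4) = f(1.895000) = 0.318967
  f(a) × f(c) < 0, new interval: [1.790000, 1.895000]
Iteration 5:
  c_5 = (1.790000 + 1.895000)/2 = 1.842500
  f(c_5) = f(1.842500) = 0.017624
  f(a) × f(c) < 0, new interval: [1.790000, 1.842500]
Iteration 6:
  c_6 = (1.790000 + 1.842500)/2 = 1.816250
  f(c_6) = f(1.816250) = -0.123634
  f(a) × f(c) ≥ 0, new interval: [1.816250, 1.842500]

After 6 iteration(s), the approximation is c_6 = 1.816250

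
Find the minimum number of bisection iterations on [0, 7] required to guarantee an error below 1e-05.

We need (b-a)/2^n ≤ 1e-05
(7 - 0)/2^n ≤ 1e-05
7/2^n ≤ 1e-05
2^n ≥ 700000
n ≥ log₂(700000) = 19.42
n ≥ 20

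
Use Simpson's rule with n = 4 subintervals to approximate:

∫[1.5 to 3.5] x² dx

f(x) = x²
a = 1.5, b = 3.5, n = 4
h = (b - a)/n = 0.500000

Simpson's rule: (h/3)[f(x₀) + 4f(x₁) + 2f(x₂) + ... + f(xₙ)]

x_0 = 1.5000, f(x_0) = 2.250000, coefficient = 1
x_1 = 2.0000, f(x_1) = 4.000000, coefficient = 4
x_2 = 2.5000, f(x_2) = 6.250000, coefficient = 2
x_3 = 3.0000, f(x_3) = 9.000000, coefficient = 4
x_4 = 3.5000, f(x_4) = 12.250000, coefficient = 1

I ≈ (0.500000/3) × 79.000000 = 13.166667
Exact value: 13.166667
Error: 0.000000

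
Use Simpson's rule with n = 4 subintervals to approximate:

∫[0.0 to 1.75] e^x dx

f(x) = e^x
a = 0.0, b = 1.75, n = 4
h = (b - a)/n = 0.437500

Simpson's rule: (h/3)[f(x₀) + 4f(x₁) + 2f(x₂) + ... + f(xₙ)]

x_0 = 0.0000, f(x_0) = 1.000000, coefficient = 1
x_1 = 0.4375, f(x_1) = 1.548830, coefficient = 4
x_2 = 0.8750, f(x_2) = 2.398875, coefficient = 2
x_3 = 1.3125, f(x_3) = 3.715451, coefficient = 4
x_4 = 1.7500, f(x_4) = 5.754603, coefficient = 1

I ≈ (0.437500/3) × 32.609477 = 4.755549
Exact value: 4.754603
Error: 0.000946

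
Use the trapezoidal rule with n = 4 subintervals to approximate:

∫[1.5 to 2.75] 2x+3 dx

f(x) = 2x+3
a = 1.5, b = 2.75, n = 4
h = (b - a)/n = 0.312500

Trapezoidal rule: (h/2)[f(x₀) + 2f(x₁) + 2f(x₂) + ... + f(xₙ)]

x_0 = 1.5000, f(x_0) = 6.000000, coefficient = 1
x_1 = 1.8125, f(x_1) = 6.625000, coefficient = 2
x_2 = 2.1250, f(x_2) = 7.250000, coefficient = 2
x_3 = 2.4375, f(x_3) = 7.875000, coefficient = 2
x_4 = 2.7500, f(x_4) = 8.500000, coefficient = 1

I ≈ (0.312500/2) × 58.000000 = 9.062500
Exact value: 9.062500
Error: 0.000000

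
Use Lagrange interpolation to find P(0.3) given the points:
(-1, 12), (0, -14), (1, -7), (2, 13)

Lagrange interpolation formula:
P(x) = Σ yᵢ × Lᵢ(x)
where Lᵢ(x) = Π_{j≠i} (x - xⱼ)/(xᵢ - xⱼ)

L_0(0.3) = (0.3 - 0)/(-1 - 0) × (0.3 - 1)/(-1 - 1) × (0.3 - 2)/(-1 - 2) = -0.059500
L_1(0.3) = (0.3 - (-1))/(0 - (-1)) × (0.3 - 1)/(0 - 1) × (0.3 - 2)/(0 - 2) = 0.773500
L_2(0.3) = (0.3 - (-1))/(1 - (-1)) × (0.3 - 0)/(1 - 0) × (0.3 - 2)/(1 - 2) = 0.331500
L_3(0.3) = (0.3 - (-1))/(2 - (-1)) × (0.3 - 0)/(2 - 0) × (0.3 - 1)/(2 - 1) = -0.045500

P(0.3) = 12×L_0(0.3) + (-14)×L_1(0.3) + (-7)×L_2(0.3) + 13×L_3(0.3)
P(0.3) = -14.455000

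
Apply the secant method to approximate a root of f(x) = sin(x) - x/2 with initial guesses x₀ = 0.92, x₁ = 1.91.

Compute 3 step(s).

f(x) = sin(x) - x/2
x₀ = 0.92, x₁ = 1.91

Secant formula: x_{n+1} = x_n - f(x_n)(x_n - x_{n-1})/(f(x_n) - f(x_{n-1}))

Iteration 1:
  f(0.920000) = 0.335602
  f(1.910000) = -0.011980
  x_2 = 1.910000 - (-0.011980)×(1.910000 - 0.920000)/(-0.011980 - 0.335602)
       = 1.875878
Iteration 2:
  f(1.910000) = -0.011980
  f(1.875878) = 0.015884
  x_3 = 1.875878 - 0.015884×(1.875878 - 1.910000)/(0.015884 - (-0.011980))
       = 1.895329
Iteration 3:
  f(1.875878) = 0.015884
  f(1.895329) = 0.000135
  x_4 = 1.895329 - 0.000135×(1.895329 - 1.875878)/(0.000135 - 0.015884)
       = 1.895496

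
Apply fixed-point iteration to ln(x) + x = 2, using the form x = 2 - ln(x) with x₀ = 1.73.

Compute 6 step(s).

Equation: ln(x) + x = 2
Fixed-point form: x = 2 - ln(x)
x₀ = 1.73

x_1 = g(1.730000) = 1.451879
x_2 = g(1.451879) = 1.627142
x_3 = g(1.627142) = 1.513175
x_4 = g(1.513175) = 1.585790
x_5 = g(1.585790) = 1.538917
x_6 = g(1.538917) = 1.568921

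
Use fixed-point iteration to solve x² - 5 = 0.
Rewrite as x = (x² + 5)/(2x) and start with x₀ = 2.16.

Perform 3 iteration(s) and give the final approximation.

Equation: x² - 5 = 0
Fixed-point form: x = (x² + 5)/(2x)
x₀ = 2.16

x_1 = g(2.160000) = 2.237407
x_2 = g(2.237407) = 2.236068
x_3 = g(2.236068) = 2.236068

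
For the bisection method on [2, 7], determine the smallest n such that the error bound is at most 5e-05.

We need (b-a)/2^n ≤ 5e-05
(7 - 2)/2^n ≤ 5e-05
5/2^n ≤ 5e-05
2^n ≥ 100000
n ≥ log₂(100000) = 16.61
n ≥ 17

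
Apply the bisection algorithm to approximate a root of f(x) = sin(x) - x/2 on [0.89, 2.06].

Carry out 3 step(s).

f(x) = sin(x) - x/2
Initial interval: [0.89, 2.06]

Iteration 1:
  c_1 = (0.890000 + 2.060000)/2 = 1.475000
  f(c_1) = f(1.475000) = 0.257915
  f(a) × f(c) ≥ 0, new interval: [1.475000, 2.060000]
Iteration 2:
  c_2 = (1.475000 + 2.060000)/2 = 1.767500
  f(c_2) = f(1.767500) = 0.096966
  f(a) × f(c) ≥ 0, new interval: [1.767500, 2.060000]
Iteration 3:
  c_3 = (1.767500 + 2.060000)/2 = 1.913750
  f(c_3) = f(1.913750) = -0.015109
  f(a) × f(c) < 0, new interval: [1.767500, 1.913750]

After 3 iteration(s), the approximation is c_3 = 1.913750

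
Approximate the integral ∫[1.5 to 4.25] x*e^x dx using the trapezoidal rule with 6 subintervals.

f(x) = x*e^x
a = 1.5, b = 4.25, n = 6
h = (b - a)/n = 0.458333

Trapezoidal rule: (h/2)[f(x₀) + 2f(x₁) + 2f(x₂) + ... + f(xₙ)]

x_0 = 1.5000, f(x_0) = 6.722534, coefficient = 1
x_1 = 1.9583, f(x_1) = 13.879697, coefficient = 2
x_2 = 2.4167, f(x_2) = 27.087053, coefficient = 2
x_3 = 2.8750, f(x_3) = 50.960594, coefficient = 2
x_4 = 3.3333, f(x_4) = 93.438750, coefficient = 2
x_5 = 3.7917, f(x_5) = 168.085427, coefficient = 2
x_6 = 4.2500, f(x_6) = 297.948002, coefficient = 1

I ≈ (0.458333/2) × 1011.573576 = 231.818945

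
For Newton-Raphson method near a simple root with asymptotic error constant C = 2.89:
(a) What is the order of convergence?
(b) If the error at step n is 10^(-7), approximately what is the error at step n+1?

(a) Newton-Raphson has quadratic (order 2) convergence near simple roots.
    This means |e_{n+1}| ≈ C|e_n|².

(b) With |e_n| = 10^(-7) and C = 2.89:
    |e_{n+1}| ≈ 2.89 × (10^(-7))² = 2.89 × 10^(-14)

(a) 2 (quadratic); (b) |e_{n+1}| ≈ 2.890e-14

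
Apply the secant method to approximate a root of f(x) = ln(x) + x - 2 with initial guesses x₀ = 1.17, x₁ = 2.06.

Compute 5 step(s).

f(x) = ln(x) + x - 2
x₀ = 1.17, x₁ = 2.06

Secant formula: x_{n+1} = x_n - f(x_n)(x_n - x_{n-1})/(f(x_n) - f(x_{n-1}))

Iteration 1:
  f(1.170000) = -0.672996
  f(2.060000) = 0.782706
  x_2 = 2.060000 - 0.782706×(2.060000 - 1.170000)/(0.782706 - (-0.672996))
       = 1.581462
Iteration 2:
  f(2.060000) = 0.782706
  f(1.581462) = 0.039812
  x_3 = 1.581462 - 0.039812×(1.581462 - 2.060000)/(0.039812 - 0.782706)
       = 1.555817
Iteration 3:
  f(1.581462) = 0.039812
  f(1.555817) = -0.002182
  x_4 = 1.555817 - (-0.002182)×(1.555817 - 1.581462)/(-0.002182 - 0.039812)
       = 1.557150
Iteration 4:
  f(1.555817) = -0.002182
  f(1.557150) = 0.000007
  x_5 = 1.557150 - 0.000007×(1.557150 - 1.555817)/(0.000007 - (-0.002182))
       = 1.557146
Iteration 5:
  f(1.557150) = 0.000007
  f(1.557146) = 0.000000
  x_6 = 1.557146 - 0.000000×(1.557146 - 1.557150)/(0.000000 - 0.000007)
       = 1.557146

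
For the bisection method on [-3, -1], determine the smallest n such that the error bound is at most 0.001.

We need (b-a)/2^n ≤ 0.001
(-1 - (-3))/2^n ≤ 0.001
2/2^n ≤ 0.001
2^n ≥ 2000
n ≥ log₂(2000) = 10.97
n ≥ 11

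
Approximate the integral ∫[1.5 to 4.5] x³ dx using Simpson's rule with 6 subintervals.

f(x) = x³
a = 1.5, b = 4.5, n = 6
h = (b - a)/n = 0.500000

Simpson's rule: (h/3)[f(x₀) + 4f(x₁) + 2f(x₂) + ... + f(xₙ)]

x_0 = 1.5000, f(x_0) = 3.375000, coefficient = 1
x_1 = 2.0000, f(x_1) = 8.000000, coefficient = 4
x_2 = 2.5000, f(x_2) = 15.625000, coefficient = 2
x_3 = 3.0000, f(x_3) = 27.000000, coefficient = 4
x_4 = 3.5000, f(x_4) = 42.875000, coefficient = 2
x_5 = 4.0000, f(x_5) = 64.000000, coefficient = 4
x_6 = 4.5000, f(x_6) = 91.125000, coefficient = 1

I ≈ (0.500000/3) × 607.500000 = 101.250000
Exact value: 101.250000
Error: 0.000000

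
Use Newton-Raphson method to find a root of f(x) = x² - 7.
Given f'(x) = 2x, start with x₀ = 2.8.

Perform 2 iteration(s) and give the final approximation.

f(x) = x² - 7
f'(x) = 2x
x₀ = 2.8

Newton-Raphson formula: x_{n+1} = x_n - f(x_n)/f'(x_n)

Iteration 1:
  f(2.800000) = 0.840000
  f'(2.800000) = 5.600000
  x_1 = 2.800000 - 0.840000/5.600000 = 2.650000
Iteration 2:
  f(2.650000) = 0.022500
  f'(2.650000) = 5.300000
  x_2 = 2.650000 - 0.022500/5.300000 = 2.645755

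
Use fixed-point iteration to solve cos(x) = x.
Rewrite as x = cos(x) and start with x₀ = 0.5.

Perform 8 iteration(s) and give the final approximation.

Equation: cos(x) = x
Fixed-point form: x = cos(x)
x₀ = 0.5

x_1 = g(0.500000) = 0.877583
x_2 = g(0.877583) = 0.639012
x_3 = g(0.639012) = 0.802685
x_4 = g(0.802685) = 0.694778
x_5 = g(0.694778) = 0.768196
x_6 = g(0.768196) = 0.719165
x_7 = g(0.719165) = 0.752356
x_8 = g(0.752356) = 0.730081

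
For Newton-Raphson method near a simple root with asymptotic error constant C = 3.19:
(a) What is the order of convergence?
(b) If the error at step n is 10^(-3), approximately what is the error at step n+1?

(a) Newton-Raphson has quadratic (order 2) convergence near simple roots.
    This means |e_{n+1}| ≈ C|e_n|².

(b) With |e_n| = 10^(-3) and C = 3.19:
    |e_{n+1}| ≈ 3.19 × (10^(-3))² = 3.19 × 10^(-6)

(a) 2 (quadratic); (b) |e_{n+1}| ≈ 3.190e-06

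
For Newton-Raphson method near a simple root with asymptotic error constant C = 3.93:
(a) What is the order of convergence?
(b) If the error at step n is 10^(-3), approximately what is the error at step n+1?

(a) Newton-Raphson has quadratic (order 2) convergence near simple roots.
    This means |e_{n+1}| ≈ C|e_n|².

(b) With |e_n| = 10^(-3) and C = 3.93:
    |e_{n+1}| ≈ 3.93 × (10^(-3))² = 3.93 × 10^(-6)

(a) 2 (quadratic); (b) |e_{n+1}| ≈ 3.930e-06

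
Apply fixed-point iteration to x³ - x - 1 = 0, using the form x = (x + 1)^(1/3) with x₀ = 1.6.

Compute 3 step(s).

Equation: x³ - x - 1 = 0
Fixed-point form: x = (x + 1)^(1/3)
x₀ = 1.6

x_1 = g(1.600000) = 1.375069
x_2 = g(1.375069) = 1.334214
x_3 = g(1.334214) = 1.326519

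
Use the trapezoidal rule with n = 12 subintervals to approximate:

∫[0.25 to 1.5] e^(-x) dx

f(x) = e^(-x)
a = 0.25, b = 1.5, n = 12
h = (b - a)/n = 0.104167

Trapezoidal rule: (h/2)[f(x₀) + 2f(x₁) + 2f(x₂) + ... + f(xₙ)]

x_0 = 0.2500, f(x_0) = 0.778801, coefficient = 1
x_1 = 0.3542, f(x_1) = 0.701758, coefficient = 2
x_2 = 0.4583, f(x_2) = 0.632337, coefficient = 2
x_3 = 0.5625, f(x_3) = 0.569783, coefficient = 2
x_4 = 0.6667, f(x_4) = 0.513417, coefficient = 2
x_5 = 0.7708, f(x_5) = 0.462627, coefficient = 2
x_6 = 0.8750, f(x_6) = 0.416862, coefficient = 2
x_7 = 0.9792, f(x_7) = 0.375624, coefficient = 2
x_8 = 1.0833, f(x_8) = 0.338465, coefficient = 2
x_9 = 1.1875, f(x_9) = 0.304983, coefficient = 2
x_10 = 1.2917, f(x_10) = 0.274812, coefficient = 2
x_11 = 1.3958, f(x_11) = 0.247627, coefficient = 2
x_12 = 1.5000, f(x_12) = 0.223130, coefficient = 1

I ≈ (0.104167/2) × 10.678521 = 0.556173
Exact value: 0.555671
Error: 0.000502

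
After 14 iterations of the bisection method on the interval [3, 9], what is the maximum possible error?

Bisection error bound: |error| ≤ (b-a)/2^n
|error| ≤ (9 - 3)/2^14 = 6/2^14
|error| ≤ 0.0003662109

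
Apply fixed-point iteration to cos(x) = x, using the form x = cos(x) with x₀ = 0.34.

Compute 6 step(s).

Equation: cos(x) = x
Fixed-point form: x = cos(x)
x₀ = 0.34

x_1 = g(0.340000) = 0.942755
x_2 = g(0.942755) = 0.587561
x_3 = g(0.587561) = 0.832295
x_4 = g(0.832295) = 0.673180
x_5 = g(0.673180) = 0.781843
x_6 = g(0.781843) = 0.709616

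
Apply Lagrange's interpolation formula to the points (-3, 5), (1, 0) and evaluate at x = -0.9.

Lagrange interpolation formula:
P(x) = Σ yᵢ × Lᵢ(x)
where Lᵢ(x) = Π_{j≠i} (x - xⱼ)/(xᵢ - xⱼ)

L_0(-0.9) = (-0.9 - 1)/(-3 - 1) = 0.475000
L_1(-0.9) = (-0.9 - (-3))/(1 - (-3)) = 0.525000

P(-0.9) = 5×L_0(-0.9) + 0×L_1(-0.9)
P(-0.9) = 2.375000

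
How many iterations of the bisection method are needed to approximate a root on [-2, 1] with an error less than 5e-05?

We need (b-a)/2^n ≤ 5e-05
(1 - (-2))/2^n ≤ 5e-05
3/2^n ≤ 5e-05
2^n ≥ 60000
n ≥ log₂(60000) = 15.87
n ≥ 16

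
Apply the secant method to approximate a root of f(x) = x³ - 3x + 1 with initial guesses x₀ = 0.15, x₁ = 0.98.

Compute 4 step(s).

f(x) = x³ - 3x + 1
x₀ = 0.15, x₁ = 0.98

Secant formula: x_{n+1} = x_n - f(x_n)(x_n - x_{n-1})/(f(x_n) - f(x_{n-1}))

Iteration 1:
  f(0.150000) = 0.553375
  f(0.980000) = -0.998808
  x_2 = 0.980000 - (-0.998808)×(0.980000 - 0.150000)/(-0.998808 - 0.553375)
       = 0.445907
Iteration 2:
  f(0.980000) = -0.998808
  f(0.445907) = -0.249059
  x_3 = 0.445907 - (-0.249059)×(0.445907 - 0.980000)/(-0.249059 - (-0.998808))
       = 0.268486
Iteration 3:
  f(0.445907) = -0.249059
  f(0.268486) = 0.213895
  x_4 = 0.268486 - 0.213895×(0.268486 - 0.445907)/(0.213895 - (-0.249059))
       = 0.350458
Iteration 4:
  f(0.268486) = 0.213895
  f(0.350458) = -0.008332
  x_5 = 0.350458 - (-0.008332)×(0.350458 - 0.268486)/(-0.008332 - 0.213895)
       = 0.347385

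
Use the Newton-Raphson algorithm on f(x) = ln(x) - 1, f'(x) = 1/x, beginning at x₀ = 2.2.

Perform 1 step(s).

f(x) = ln(x) - 1
f'(x) = 1/x
x₀ = 2.2

Newton-Raphson formula: x_{n+1} = x_n - f(x_n)/f'(x_n)

Iteration 1:
  f(2.200000) = -0.211543
  f'(2.200000) = 0.454545
  x_1 = 2.200000 - (-0.211543)/0.454545 = 2.665394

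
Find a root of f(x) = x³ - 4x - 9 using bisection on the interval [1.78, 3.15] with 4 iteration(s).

f(x) = x³ - 4x - 9
Initial interval: [1.78, 3.15]

Iteration 1:
  c_1 = (1.780000 + 3.150000)/2 = 2.465000
  f(c_1) = f(2.465000) = -3.882105
  f(a) × f(c) ≥ 0, new interval: [2.465000, 3.150000]
Iteration 2:
  c_2 = (2.465000 + 3.150000)/2 = 2.807500
  f(c_2) = f(2.807500) = 1.898873
  f(a) × f(c) < 0, new interval: [2.465000, 2.807500]
Iteration 3:
  c_3 = (2.465000 + 2.807500)/2 = 2.636250
  f(c_3) = f(2.636250) = -1.223553
  f(a) × f(c) ≥ 0, new interval: [2.636250, 2.807500]
Iteration 4:
  c_4 = (2.636250 + 2.807500)/2 = 2.721875
  f(c_4) = f(2.721875) = 0.277793
  f(a) × f(c) < 0, new interval: [2.636250, 2.721875]

After 4 iteration(s), the approximation is c_4 = 2.721875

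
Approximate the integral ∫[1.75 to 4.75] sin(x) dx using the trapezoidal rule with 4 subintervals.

f(x) = sin(x)
a = 1.75, b = 4.75, n = 4
h = (b - a)/n = 0.750000

Trapezoidal rule: (h/2)[f(x₀) + 2f(x₁) + 2f(x₂) + ... + f(xₙ)]

x_0 = 1.7500, f(x_0) = 0.983986, coefficient = 1
x_1 = 2.5000, f(x_1) = 0.598472, coefficient = 2
x_2 = 3.2500, f(x_2) = -0.108195, coefficient = 2
x_3 = 4.0000, f(x_3) = -0.756802, coefficient = 2
x_4 = 4.7500, f(x_4) = -0.999293, coefficient = 1

I ≈ (0.750000/2) × -0.548358 = -0.205634
Exact value: -0.215848
Error: 0.010214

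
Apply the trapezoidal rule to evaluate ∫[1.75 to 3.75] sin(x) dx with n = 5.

f(x) = sin(x)
a = 1.75, b = 3.75, n = 5
h = (b - a)/n = 0.400000

Trapezoidal rule: (h/2)[f(x₀) + 2f(x₁) + 2f(x₂) + ... + f(xₙ)]

x_0 = 1.7500, f(x_0) = 0.983986, coefficient = 1
x_1 = 2.1500, f(x_1) = 0.836899, coefficient = 2
x_2 = 2.5500, f(x_2) = 0.557684, coefficient = 2
x_3 = 2.9500, f(x_3) = 0.190423, coefficient = 2
x_4 = 3.3500, f(x_4) = -0.206902, coefficient = 2
x_5 = 3.7500, f(x_5) = -0.571561, coefficient = 1

I ≈ (0.400000/2) × 3.168631 = 0.633726
Exact value: 0.642313
Error: 0.008587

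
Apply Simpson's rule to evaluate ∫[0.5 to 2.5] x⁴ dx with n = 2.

f(x) = x⁴
a = 0.5, b = 2.5, n = 2
h = (b - a)/n = 1.000000

Simpson's rule: (h/3)[f(x₀) + 4f(x₁) + 2f(x₂) + ... + f(xₙ)]

x_0 = 0.5000, f(x_0) = 0.062500, coefficient = 1
x_1 = 1.5000, f(x_1) = 5.062500, coefficient = 4
x_2 = 2.5000, f(x_2) = 39.062500, coefficient = 1

I ≈ (1.000000/3) × 59.375000 = 19.791667
Exact value: 19.525000
Error: 0.266667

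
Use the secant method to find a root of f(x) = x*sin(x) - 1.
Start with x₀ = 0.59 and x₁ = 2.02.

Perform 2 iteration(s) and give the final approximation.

f(x) = x*sin(x) - 1
x₀ = 0.59, x₁ = 2.02

Secant formula: x_{n+1} = x_n - f(x_n)(x_n - x_{n-1})/(f(x_n) - f(x_{n-1}))

Iteration 1:
  f(0.590000) = -0.671747
  f(2.020000) = 0.819602
  x_2 = 2.020000 - 0.819602×(2.020000 - 0.590000)/(0.819602 - (-0.671747))
       = 1.234114
Iteration 2:
  f(2.020000) = 0.819602
  f(1.234114) = 0.164825
  x_3 = 1.234114 - 0.164825×(1.234114 - 2.020000)/(0.164825 - 0.819602)
       = 1.036285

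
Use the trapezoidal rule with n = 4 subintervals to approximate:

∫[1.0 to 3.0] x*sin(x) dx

f(x) = x*sin(x)
a = 1.0, b = 3.0, n = 4
h = (b - a)/n = 0.500000

Trapezoidal rule: (h/2)[f(x₀) + 2f(x₁) + 2f(x₂) + ... + f(xₙ)]

x_0 = 1.0000, f(x_0) = 0.841471, coefficient = 1
x_1 = 1.5000, f(x_1) = 1.496242, coefficient = 2
x_2 = 2.0000, f(x_2) = 1.818595, coefficient = 2
x_3 = 2.5000, f(x_3) = 1.496180, coefficient = 2
x_4 = 3.0000, f(x_4) = 0.423360, coefficient = 1

I ≈ (0.500000/2) × 10.886866 = 2.721717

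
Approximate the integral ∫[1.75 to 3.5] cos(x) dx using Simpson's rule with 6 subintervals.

f(x) = cos(x)
a = 1.75, b = 3.5, n = 6
h = (b - a)/n = 0.291667

Simpson's rule: (h/3)[f(x₀) + 4f(x₁) + 2f(x₂) + ... + f(xₙ)]

x_0 = 1.7500, f(x_0) = -0.178246, coefficient = 1
x_1 = 2.0417, f(x_1) = -0.453662, coefficient = 4
x_2 = 2.3333, f(x_2) = -0.690758, coefficient = 2
x_3 = 2.6250, f(x_3) = -0.869507, coefficient = 4
x_4 = 2.9167, f(x_4) = -0.974811, coefficient = 2
x_5 = 3.2083, f(x_5) = -0.997774, coefficient = 4
x_6 = 3.5000, f(x_6) = -0.936457, coefficient = 1

I ≈ (0.291667/3) × -13.729612 = -1.334823
Exact value: -1.334769
Error: 0.000054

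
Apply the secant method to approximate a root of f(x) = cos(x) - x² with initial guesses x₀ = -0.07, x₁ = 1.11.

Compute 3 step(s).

f(x) = cos(x) - x²
x₀ = -0.07, x₁ = 1.11

Secant formula: x_{n+1} = x_n - f(x_n)(x_n - x_{n-1})/(f(x_n) - f(x_{n-1}))

Iteration 1:
  f(-0.070000) = 0.992651
  f(1.110000) = -0.787438
  x_2 = 1.110000 - (-0.787438)×(1.110000 - (-0.070000))/(-0.787438 - 0.992651)
       = 0.588016
Iteration 2:
  f(1.110000) = -0.787438
  f(0.588016) = 0.486279
  x_3 = 0.588016 - 0.486279×(0.588016 - 1.110000)/(0.486279 - (-0.787438))
       = 0.787299
Iteration 3:
  f(0.588016) = 0.486279
  f(0.787299) = 0.085922
  x_4 = 0.787299 - 0.085922×(0.787299 - 0.588016)/(0.085922 - 0.486279)
       = 0.830067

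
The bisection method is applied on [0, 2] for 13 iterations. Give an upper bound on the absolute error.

Bisection error bound: |error| ≤ (b-a)/2^n
|error| ≤ (2 - 0)/2^13 = 2/2^13
|error| ≤ 0.0002441406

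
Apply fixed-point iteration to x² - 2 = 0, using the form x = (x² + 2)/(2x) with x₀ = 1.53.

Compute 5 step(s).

Equation: x² - 2 = 0
Fixed-point form: x = (x² + 2)/(2x)
x₀ = 1.53

x_1 = g(1.530000) = 1.418595
x_2 = g(1.418595) = 1.414220
x_3 = g(1.414220) = 1.414214
x_4 = g(1.414214) = 1.414214
x_5 = g(1.414214) = 1.414214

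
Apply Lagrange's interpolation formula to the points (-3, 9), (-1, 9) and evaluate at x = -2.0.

Lagrange interpolation formula:
P(x) = Σ yᵢ × Lᵢ(x)
where Lᵢ(x) = Π_{j≠i} (x - xⱼ)/(xᵢ - xⱼ)

L_0(-2.0) = (-2.0 - (-1))/(-3 - (-1)) = 0.500000
L_1(-2.0) = (-2.0 - (-3))/(-1 - (-3)) = 0.500000

P(-2.0) = 9×L_0(-2.0) + 9×L_1(-2.0)
P(-2.0) = 9.000000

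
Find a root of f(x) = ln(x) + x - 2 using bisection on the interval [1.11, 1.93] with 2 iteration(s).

f(x) = ln(x) + x - 2
Initial interval: [1.11, 1.93]

Iteration 1:
  c_1 = (1.110000 + 1.930000)/2 = 1.520000
  f(c_1) = f(1.520000) = -0.061290
  f(a) × f(c) ≥ 0, new interval: [1.520000, 1.930000]
Iteration 2:
  c_2 = (1.520000 + 1.930000)/2 = 1.725000
  f(c_2) = f(1.725000) = 0.270227
  f(a) × f(c) < 0, new interval: [1.520000, 1.725000]

After 2 iteration(s), the approximation is c_2 = 1.725000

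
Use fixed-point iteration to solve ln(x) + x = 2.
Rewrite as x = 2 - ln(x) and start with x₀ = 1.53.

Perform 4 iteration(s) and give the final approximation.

Equation: ln(x) + x = 2
Fixed-point form: x = 2 - ln(x)
x₀ = 1.53

x_1 = g(1.530000) = 1.574732
x_2 = g(1.574732) = 1.545915
x_3 = g(1.545915) = 1.564384
x_4 = g(1.564384) = 1.552508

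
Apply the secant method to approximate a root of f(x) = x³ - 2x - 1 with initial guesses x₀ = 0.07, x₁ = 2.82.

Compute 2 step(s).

f(x) = x³ - 2x - 1
x₀ = 0.07, x₁ = 2.82

Secant formula: x_{n+1} = x_n - f(x_n)(x_n - x_{n-1})/(f(x_n) - f(x_{n-1}))

Iteration 1:
  f(0.070000) = -1.139657
  f(2.820000) = 15.785768
  x_2 = 2.820000 - 15.785768×(2.820000 - 0.070000)/(15.785768 - (-1.139657))
       = 0.255169
Iteration 2:
  f(2.820000) = 15.785768
  f(0.255169) = -1.493723
  x_3 = 0.255169 - (-1.493723)×(0.255169 - 2.820000)/(-1.493723 - 15.785768)
       = 0.476885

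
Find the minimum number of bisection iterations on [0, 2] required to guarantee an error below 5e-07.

We need (b-a)/2^n ≤ 5e-07
(2 - 0)/2^n ≤ 5e-07
2/2^n ≤ 5e-07
2^n ≥ 4000000
n ≥ log₂(4000000) = 21.93
n ≥ 22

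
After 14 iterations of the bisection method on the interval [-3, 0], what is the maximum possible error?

Bisection error bound: |error| ≤ (b-a)/2^n
|error| ≤ (0 - (-3))/2^14 = 3/2^14
|error| ≤ 0.0001831055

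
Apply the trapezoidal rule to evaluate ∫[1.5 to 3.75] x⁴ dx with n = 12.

f(x) = x⁴
a = 1.5, b = 3.75, n = 12
h = (b - a)/n = 0.187500

Trapezoidal rule: (h/2)[f(x₀) + 2f(x₁) + 2f(x₂) + ... + f(xₙ)]

x_0 = 1.5000, f(x_0) = 5.062500, coefficient = 1
x_1 = 1.6875, f(x_1) = 8.109146, coefficient = 2
x_2 = 1.8750, f(x_2) = 12.359619, coefficient = 2
x_3 = 2.0625, f(x_3) = 18.095718, coefficient = 2
x_4 = 2.2500, f(x_4) = 25.628906, coefficient = 2
x_5 = 2.4375, f(x_5) = 35.300308, coefficient = 2
x_6 = 2.6250, f(x_6) = 47.480713, coefficient = 2
x_7 = 2.8125, f(x_7) = 62.570572, coefficient = 2
x_8 = 3.0000, f(x_8) = 81.000000, coefficient = 2
x_9 = 3.1875, f(x_9) = 103.228775, coefficient = 2
x_10 = 3.3750, f(x_10) = 129.746338, coefficient = 2
x_11 = 3.5625, f(x_11) = 161.071793, coefficient = 2
x_12 = 3.7500, f(x_12) = 197.753906, coefficient = 1

I ≈ (0.187500/2) × 1572.000183 = 147.375017
Exact value: 146.796680
Error: 0.578337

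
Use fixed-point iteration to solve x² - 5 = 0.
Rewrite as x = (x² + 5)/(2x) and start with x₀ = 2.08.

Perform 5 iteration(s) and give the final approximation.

Equation: x² - 5 = 0
Fixed-point form: x = (x² + 5)/(2x)
x₀ = 2.08

x_1 = g(2.080000) = 2.241923
x_2 = g(2.241923) = 2.236076
x_3 = g(2.236076) = 2.236068
x_4 = g(2.236068) = 2.236068
x_5 = g(2.236068) = 2.236068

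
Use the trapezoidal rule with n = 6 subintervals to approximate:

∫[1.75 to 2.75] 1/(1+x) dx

f(x) = 1/(1+x)
a = 1.75, b = 2.75, n = 6
h = (b - a)/n = 0.166667

Trapezoidal rule: (h/2)[f(x₀) + 2f(x₁) + 2f(x₂) + ... + f(xₙ)]

x_0 = 1.7500, f(x_0) = 0.363636, coefficient = 1
x_1 = 1.9167, f(x_1) = 0.342857, coefficient = 2
x_2 = 2.0833, f(x_2) = 0.324324, coefficient = 2
x_3 = 2.2500, f(x_3) = 0.307692, coefficient = 2
x_4 = 2.4167, f(x_4) = 0.292683, coefficient = 2
x_5 = 2.5833, f(x_5) = 0.279070, coefficient = 2
x_6 = 2.7500, f(x_6) = 0.266667, coefficient = 1

I ≈ (0.166667/2) × 3.723556 = 0.310296
Exact value: 0.310155
Error: 0.000141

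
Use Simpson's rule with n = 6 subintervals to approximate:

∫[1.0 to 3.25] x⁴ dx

f(x) = x⁴
a = 1.0, b = 3.25, n = 6
h = (b - a)/n = 0.375000

Simpson's rule: (h/3)[f(x₀) + 4f(x₁) + 2f(x₂) + ... + f(xₙ)]

x_0 = 1.0000, f(x_0) = 1.000000, coefficient = 1
x_1 = 1.3750, f(x_1) = 3.574463, coefficient = 4
x_2 = 1.7500, f(x_2) = 9.378906, coefficient = 2
x_3 = 2.1250, f(x_3) = 20.390869, coefficient = 4
x_4 = 2.5000, f(x_4) = 39.062500, coefficient = 2
x_5 = 2.8750, f(x_5) = 68.320557, coefficient = 4
x_6 = 3.2500, f(x_6) = 111.566406, coefficient = 1

I ≈ (0.375000/3) × 578.592773 = 72.324097
Exact value: 72.318164
Error: 0.005933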